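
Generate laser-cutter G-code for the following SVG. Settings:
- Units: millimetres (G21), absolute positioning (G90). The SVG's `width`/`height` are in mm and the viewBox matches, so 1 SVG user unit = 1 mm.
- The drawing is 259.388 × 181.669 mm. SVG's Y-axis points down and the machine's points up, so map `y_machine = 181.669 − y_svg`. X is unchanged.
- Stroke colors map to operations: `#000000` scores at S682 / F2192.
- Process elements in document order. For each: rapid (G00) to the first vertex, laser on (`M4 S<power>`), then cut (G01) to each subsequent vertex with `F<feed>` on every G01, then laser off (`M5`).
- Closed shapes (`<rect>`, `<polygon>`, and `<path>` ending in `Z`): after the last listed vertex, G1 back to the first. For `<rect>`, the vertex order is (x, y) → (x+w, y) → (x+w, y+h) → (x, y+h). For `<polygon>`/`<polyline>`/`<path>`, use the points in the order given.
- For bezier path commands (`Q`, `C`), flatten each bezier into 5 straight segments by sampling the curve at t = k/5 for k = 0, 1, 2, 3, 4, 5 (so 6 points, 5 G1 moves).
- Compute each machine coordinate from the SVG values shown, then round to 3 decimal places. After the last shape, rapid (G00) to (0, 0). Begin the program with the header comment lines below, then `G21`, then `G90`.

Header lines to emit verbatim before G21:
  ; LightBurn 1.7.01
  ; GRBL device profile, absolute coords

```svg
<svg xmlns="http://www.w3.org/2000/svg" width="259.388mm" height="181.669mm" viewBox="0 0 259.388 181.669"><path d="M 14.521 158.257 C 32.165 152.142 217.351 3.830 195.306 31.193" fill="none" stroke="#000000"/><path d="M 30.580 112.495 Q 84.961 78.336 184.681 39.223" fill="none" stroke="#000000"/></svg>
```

1 u = 1 mm; y_m = 181.669 − y.

[1] `<path>` cubic bezier, #000000→score S682 F2192: (14.521,23.412) → (42.214,41.602) → (92.128,78.661) → (146.275,119.331) → (186.663,148.356) → (195.306,150.476)

[2] `<path>` quadratic bezier, #000000→score S682 F2192: (30.580,69.174) → (54.146,83.036) → (81.339,97.294) → (112.159,111.948) → (146.607,126.999) → (184.681,142.446)

; LightBurn 1.7.01
; GRBL device profile, absolute coords
G21
G90
G00 X14.521 Y23.412
M4 S682
G01 X42.214 Y41.602 F2192
G01 X92.128 Y78.661 F2192
G01 X146.275 Y119.331 F2192
G01 X186.663 Y148.356 F2192
G01 X195.306 Y150.476 F2192
M5
G00 X30.580 Y69.174
M4 S682
G01 X54.146 Y83.036 F2192
G01 X81.339 Y97.294 F2192
G01 X112.159 Y111.948 F2192
G01 X146.607 Y126.999 F2192
G01 X184.681 Y142.446 F2192
M5
G00 X0.000 Y0.000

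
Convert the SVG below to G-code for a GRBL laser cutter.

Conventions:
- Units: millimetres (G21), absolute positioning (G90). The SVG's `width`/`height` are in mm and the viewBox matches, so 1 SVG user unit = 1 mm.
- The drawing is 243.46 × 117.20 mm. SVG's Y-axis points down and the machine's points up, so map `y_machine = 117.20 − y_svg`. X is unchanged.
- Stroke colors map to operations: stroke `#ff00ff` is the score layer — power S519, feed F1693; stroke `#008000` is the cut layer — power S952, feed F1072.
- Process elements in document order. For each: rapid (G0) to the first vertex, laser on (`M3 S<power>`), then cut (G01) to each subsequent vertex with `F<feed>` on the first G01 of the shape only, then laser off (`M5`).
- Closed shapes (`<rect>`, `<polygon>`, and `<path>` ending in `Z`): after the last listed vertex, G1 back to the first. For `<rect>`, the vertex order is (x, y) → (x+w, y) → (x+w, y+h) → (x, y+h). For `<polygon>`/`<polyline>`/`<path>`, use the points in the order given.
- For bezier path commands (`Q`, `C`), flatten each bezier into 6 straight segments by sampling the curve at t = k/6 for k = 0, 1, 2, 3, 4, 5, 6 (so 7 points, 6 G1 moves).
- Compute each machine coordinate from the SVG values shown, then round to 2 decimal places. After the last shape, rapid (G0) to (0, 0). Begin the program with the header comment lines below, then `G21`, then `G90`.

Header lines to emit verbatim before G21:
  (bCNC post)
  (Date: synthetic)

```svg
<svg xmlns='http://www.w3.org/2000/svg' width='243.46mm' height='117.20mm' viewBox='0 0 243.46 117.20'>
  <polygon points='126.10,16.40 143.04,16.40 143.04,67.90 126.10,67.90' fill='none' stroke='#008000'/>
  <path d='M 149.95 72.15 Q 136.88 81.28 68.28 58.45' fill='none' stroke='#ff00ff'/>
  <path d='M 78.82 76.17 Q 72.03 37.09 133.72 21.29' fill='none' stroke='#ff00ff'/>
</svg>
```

viewBox `0 0 243.46 117.20` with mm width/height → 1 unit = 1 mm. Flip: y_m = 117.20 − y_svg.

**Shape 1** — `<polygon>` rectangle, stroke `#008000` → cut (S952, F1072). Machine vertices: (126.10,100.80) → (143.04,100.80) → (143.04,49.30) → (126.10,49.30) → (126.10,100.80). Closed: final G1 returns to the first vertex.

**Shape 2** — `<path>` quadratic bezier, stroke `#ff00ff` → score (S519, F1693). Control points (SVG): P0=(149.95,72.15), P1=(136.88,81.28), P2=(68.28,58.45); sampled at t=k/6. Machine vertices: (149.95,45.05) → (144.05,42.89) → (135.07,42.51) → (123.00,43.91) → (107.84,47.08) → (89.60,52.03) → (68.28,58.75). Open path.

**Shape 3** — `<path>` quadratic bezier, stroke `#ff00ff` → score (S519, F1693). Control points (SVG): P0=(78.82,76.17), P1=(72.03,37.09), P2=(133.72,21.29); sampled at t=k/6. Machine vertices: (78.82,41.03) → (78.46,53.41) → (81.90,64.50) → (89.15,74.29) → (100.20,82.79) → (115.06,90.00) → (133.72,95.91). Open path.

(bCNC post)
(Date: synthetic)
G21
G90
G0 X126.10 Y100.80
M3 S952
G01 X143.04 Y100.80 F1072
G01 X143.04 Y49.30
G01 X126.10 Y49.30
G01 X126.10 Y100.80
M5
G0 X149.95 Y45.05
M3 S519
G01 X144.05 Y42.89 F1693
G01 X135.07 Y42.51
G01 X123.00 Y43.91
G01 X107.84 Y47.08
G01 X89.60 Y52.03
G01 X68.28 Y58.75
M5
G0 X78.82 Y41.03
M3 S519
G01 X78.46 Y53.41 F1693
G01 X81.90 Y64.50
G01 X89.15 Y74.29
G01 X100.20 Y82.79
G01 X115.06 Y90.00
G01 X133.72 Y95.91
M5
G0 X0.00 Y0.00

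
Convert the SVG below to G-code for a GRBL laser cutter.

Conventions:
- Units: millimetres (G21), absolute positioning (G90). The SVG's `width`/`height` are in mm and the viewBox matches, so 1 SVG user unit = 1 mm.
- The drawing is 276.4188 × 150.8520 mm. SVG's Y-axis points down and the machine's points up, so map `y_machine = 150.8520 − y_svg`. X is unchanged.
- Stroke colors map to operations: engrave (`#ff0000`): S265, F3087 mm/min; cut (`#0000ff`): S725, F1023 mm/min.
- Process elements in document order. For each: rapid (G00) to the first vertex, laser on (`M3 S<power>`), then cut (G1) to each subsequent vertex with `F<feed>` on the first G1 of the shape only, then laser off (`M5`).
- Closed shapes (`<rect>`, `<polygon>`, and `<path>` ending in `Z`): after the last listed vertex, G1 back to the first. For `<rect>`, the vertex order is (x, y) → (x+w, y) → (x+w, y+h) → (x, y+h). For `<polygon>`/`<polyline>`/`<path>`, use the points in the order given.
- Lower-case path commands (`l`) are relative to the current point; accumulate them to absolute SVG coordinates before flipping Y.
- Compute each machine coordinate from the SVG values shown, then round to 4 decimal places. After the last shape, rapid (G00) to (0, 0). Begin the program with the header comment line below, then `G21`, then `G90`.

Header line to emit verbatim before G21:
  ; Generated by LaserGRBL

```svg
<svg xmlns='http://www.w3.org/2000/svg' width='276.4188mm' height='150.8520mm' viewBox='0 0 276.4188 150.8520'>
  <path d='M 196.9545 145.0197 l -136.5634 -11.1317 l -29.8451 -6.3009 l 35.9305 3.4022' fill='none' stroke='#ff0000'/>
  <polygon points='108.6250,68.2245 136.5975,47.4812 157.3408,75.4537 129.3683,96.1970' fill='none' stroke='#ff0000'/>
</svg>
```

; Generated by LaserGRBL
G21
G90
G00 X196.9545 Y5.8323
M3 S265
G1 X60.3911 Y16.9640 F3087
G1 X30.5460 Y23.2649
G1 X66.4765 Y19.8627
M5
G00 X108.6250 Y82.6275
M3 S265
G1 X136.5975 Y103.3708 F3087
G1 X157.3408 Y75.3983
G1 X129.3683 Y54.6550
G1 X108.6250 Y82.6275
M5
G00 X0.0000 Y0.0000

viewBox `0 0 276.4188 150.8520` with mm width/height → 1 unit = 1 mm. Flip: y_m = 150.8520 − y_svg.

**Shape 1** — `<path>` open polyline, stroke `#ff0000` → engrave (S265, F3087). Machine vertices: (196.9545,5.8323) → (60.3911,16.9640) → (30.5460,23.2649) → (66.4765,19.8627). Open path.

**Shape 2** — `<polygon>` regular polygon, stroke `#ff0000` → engrave (S265, F3087). Machine vertices: (108.6250,82.6275) → (136.5975,103.3708) → (157.3408,75.3983) → (129.3683,54.6550) → (108.6250,82.6275). Closed: final G1 returns to the first vertex.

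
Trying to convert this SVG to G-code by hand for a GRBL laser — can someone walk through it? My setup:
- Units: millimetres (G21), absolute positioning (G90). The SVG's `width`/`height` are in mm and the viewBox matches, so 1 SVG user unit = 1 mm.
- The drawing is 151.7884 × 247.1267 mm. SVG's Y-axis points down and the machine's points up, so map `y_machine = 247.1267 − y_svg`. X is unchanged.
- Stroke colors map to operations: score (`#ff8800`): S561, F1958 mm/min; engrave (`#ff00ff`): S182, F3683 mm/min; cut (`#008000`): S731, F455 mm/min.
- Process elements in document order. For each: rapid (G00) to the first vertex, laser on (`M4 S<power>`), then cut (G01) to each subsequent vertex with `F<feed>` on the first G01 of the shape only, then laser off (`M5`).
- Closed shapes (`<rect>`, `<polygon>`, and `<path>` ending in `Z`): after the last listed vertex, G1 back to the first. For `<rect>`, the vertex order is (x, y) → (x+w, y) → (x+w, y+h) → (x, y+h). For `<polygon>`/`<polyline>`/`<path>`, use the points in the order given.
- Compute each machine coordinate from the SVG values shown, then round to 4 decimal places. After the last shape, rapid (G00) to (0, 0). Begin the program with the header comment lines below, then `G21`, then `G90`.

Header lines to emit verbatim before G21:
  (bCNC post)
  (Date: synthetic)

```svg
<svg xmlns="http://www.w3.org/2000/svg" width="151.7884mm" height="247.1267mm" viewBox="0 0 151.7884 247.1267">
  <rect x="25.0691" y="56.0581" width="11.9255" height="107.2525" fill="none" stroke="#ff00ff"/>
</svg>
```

(bCNC post)
(Date: synthetic)
G21
G90
G00 X25.0691 Y191.0686
M4 S182
G01 X36.9946 Y191.0686 F3683
G01 X36.9946 Y83.8161
G01 X25.0691 Y83.8161
G01 X25.0691 Y191.0686
M5
G00 X0.0000 Y0.0000

Since the viewBox matches the mm dimensions, user units are millimetres directly. The only transform is the Y-flip y_m = 247.1267 − y_svg.

Shape 1 is a rectangle drawn with `<rect>`. Its stroke #ff00ff means engrave at S182, F3683. After flipping Y the toolpath is (25.0691,191.0686) → (36.9946,191.0686) → (36.9946,83.8161) → (25.0691,83.8161) → (25.0691,191.0686), returning to the start.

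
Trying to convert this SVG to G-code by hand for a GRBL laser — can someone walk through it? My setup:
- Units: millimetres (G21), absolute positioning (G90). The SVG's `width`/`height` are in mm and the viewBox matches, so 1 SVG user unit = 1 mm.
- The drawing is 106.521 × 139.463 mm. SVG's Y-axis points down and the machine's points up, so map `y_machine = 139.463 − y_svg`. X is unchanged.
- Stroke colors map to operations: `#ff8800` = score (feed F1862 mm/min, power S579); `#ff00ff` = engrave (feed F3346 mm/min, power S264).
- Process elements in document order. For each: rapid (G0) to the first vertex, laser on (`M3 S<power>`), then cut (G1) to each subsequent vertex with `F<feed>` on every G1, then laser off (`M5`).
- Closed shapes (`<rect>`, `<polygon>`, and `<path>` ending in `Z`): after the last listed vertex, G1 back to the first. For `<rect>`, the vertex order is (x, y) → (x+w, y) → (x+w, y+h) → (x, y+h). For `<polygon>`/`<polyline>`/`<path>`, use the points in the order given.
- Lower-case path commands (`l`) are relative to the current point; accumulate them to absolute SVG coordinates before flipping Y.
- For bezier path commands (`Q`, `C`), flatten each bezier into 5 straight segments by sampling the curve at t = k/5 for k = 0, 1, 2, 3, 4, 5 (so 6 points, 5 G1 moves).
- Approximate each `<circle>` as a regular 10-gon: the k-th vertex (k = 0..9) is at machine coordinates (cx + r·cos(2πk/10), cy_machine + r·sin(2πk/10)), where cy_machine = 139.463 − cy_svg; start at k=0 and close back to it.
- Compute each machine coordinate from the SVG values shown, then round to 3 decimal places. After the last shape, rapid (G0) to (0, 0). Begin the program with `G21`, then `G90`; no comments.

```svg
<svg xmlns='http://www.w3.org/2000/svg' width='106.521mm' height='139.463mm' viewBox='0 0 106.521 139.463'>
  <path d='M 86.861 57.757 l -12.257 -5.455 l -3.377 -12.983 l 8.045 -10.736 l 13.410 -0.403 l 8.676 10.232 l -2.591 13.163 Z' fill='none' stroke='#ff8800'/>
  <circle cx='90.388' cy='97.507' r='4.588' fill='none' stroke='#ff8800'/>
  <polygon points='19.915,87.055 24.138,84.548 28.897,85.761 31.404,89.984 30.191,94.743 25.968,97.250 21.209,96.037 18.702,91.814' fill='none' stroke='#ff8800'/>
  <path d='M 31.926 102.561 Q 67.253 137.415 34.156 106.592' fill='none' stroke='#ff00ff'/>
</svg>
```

Since the viewBox matches the mm dimensions, user units are millimetres directly. The only transform is the Y-flip y_m = 139.463 − y_svg.

Shape 1 is a regular polygon drawn with `<path>`. Its stroke #ff8800 means score at S579, F1862. After flipping Y the toolpath is (86.861,81.706) → (74.604,87.161) → (71.227,100.144) → (79.272,110.880) → (92.682,111.283) → (101.358,101.051) → (98.767,87.888) → (86.861,81.706), returning to the start.

Shape 2 is a circle drawn with `<circle>`. Its stroke #ff8800 means score at S579, F1862. After flipping Y the toolpath is (94.976,41.956) → (94.100,44.653) → (91.806,46.319) → (88.970,46.319) → (86.676,44.653) → (85.800,41.956) → (86.676,39.259) → (88.970,37.593) → (91.806,37.593) → (94.100,39.259) → (94.976,41.956), returning to the start.

Shape 3 is a regular polygon drawn with `<polygon>`. Its stroke #ff8800 means score at S579, F1862. After flipping Y the toolpath is (19.915,52.408) → (24.138,54.915) → (28.897,53.702) → (31.404,49.479) → (30.191,44.720) → (25.968,42.213) → (21.209,43.426) → (18.702,47.649) → (19.915,52.408), returning to the start.

Shape 4 is a quadratic bezier drawn with `<path>`. Its stroke #ff00ff means engrave at S264, F3346. After flipping Y the toolpath is (31.926,36.902) → (43.320,25.587) → (49.240,19.527) → (49.686,18.721) → (44.658,23.169) → (34.156,32.871).

G21
G90
G0 X86.861 Y81.706
M3 S579
G1 X74.604 Y87.161 F1862
G1 X71.227 Y100.144 F1862
G1 X79.272 Y110.880 F1862
G1 X92.682 Y111.283 F1862
G1 X101.358 Y101.051 F1862
G1 X98.767 Y87.888 F1862
G1 X86.861 Y81.706 F1862
M5
G0 X94.976 Y41.956
M3 S579
G1 X94.100 Y44.653 F1862
G1 X91.806 Y46.319 F1862
G1 X88.970 Y46.319 F1862
G1 X86.676 Y44.653 F1862
G1 X85.800 Y41.956 F1862
G1 X86.676 Y39.259 F1862
G1 X88.970 Y37.593 F1862
G1 X91.806 Y37.593 F1862
G1 X94.100 Y39.259 F1862
G1 X94.976 Y41.956 F1862
M5
G0 X19.915 Y52.408
M3 S579
G1 X24.138 Y54.915 F1862
G1 X28.897 Y53.702 F1862
G1 X31.404 Y49.479 F1862
G1 X30.191 Y44.720 F1862
G1 X25.968 Y42.213 F1862
G1 X21.209 Y43.426 F1862
G1 X18.702 Y47.649 F1862
G1 X19.915 Y52.408 F1862
M5
G0 X31.926 Y36.902
M3 S264
G1 X43.320 Y25.587 F3346
G1 X49.240 Y19.527 F3346
G1 X49.686 Y18.721 F3346
G1 X44.658 Y23.169 F3346
G1 X34.156 Y32.871 F3346
M5
G0 X0.000 Y0.000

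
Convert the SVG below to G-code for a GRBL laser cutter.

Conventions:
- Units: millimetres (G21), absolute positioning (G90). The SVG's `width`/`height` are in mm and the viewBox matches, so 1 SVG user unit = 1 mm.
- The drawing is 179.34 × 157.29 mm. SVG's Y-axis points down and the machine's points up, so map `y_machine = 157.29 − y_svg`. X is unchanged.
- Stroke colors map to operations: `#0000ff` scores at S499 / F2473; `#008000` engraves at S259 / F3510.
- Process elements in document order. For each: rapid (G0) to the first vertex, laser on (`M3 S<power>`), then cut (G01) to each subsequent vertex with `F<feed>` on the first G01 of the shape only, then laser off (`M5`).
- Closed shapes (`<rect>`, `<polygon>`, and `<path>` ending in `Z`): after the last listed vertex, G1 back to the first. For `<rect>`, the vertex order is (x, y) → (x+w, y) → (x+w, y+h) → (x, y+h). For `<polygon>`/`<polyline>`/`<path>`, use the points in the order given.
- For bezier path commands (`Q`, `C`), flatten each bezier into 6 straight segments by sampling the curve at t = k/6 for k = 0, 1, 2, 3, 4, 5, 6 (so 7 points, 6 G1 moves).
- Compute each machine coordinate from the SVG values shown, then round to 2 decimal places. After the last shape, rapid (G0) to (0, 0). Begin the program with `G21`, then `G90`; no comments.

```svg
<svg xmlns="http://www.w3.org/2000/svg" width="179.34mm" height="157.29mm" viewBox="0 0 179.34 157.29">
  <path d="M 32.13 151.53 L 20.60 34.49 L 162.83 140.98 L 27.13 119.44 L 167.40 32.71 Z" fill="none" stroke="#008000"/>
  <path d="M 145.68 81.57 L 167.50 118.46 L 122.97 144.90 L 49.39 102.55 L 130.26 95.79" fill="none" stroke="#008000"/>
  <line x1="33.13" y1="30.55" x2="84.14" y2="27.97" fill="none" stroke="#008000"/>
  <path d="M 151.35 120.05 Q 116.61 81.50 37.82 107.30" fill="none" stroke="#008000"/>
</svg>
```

1 u = 1 mm; y_m = 157.29 − y.

[1] `<path>` closed polygon, #008000→engrave S259 F3510: (32.13,5.76) → (20.60,122.80) → (162.83,16.31) → (27.13,37.85) → (167.40,124.58) → (32.13,5.76) (closed)

[2] `<path>` open polyline, #008000→engrave S259 F3510: (145.68,75.72) → (167.50,38.83) → (122.97,12.39) → (49.39,54.74) → (130.26,61.50)

[3] `<line>` line segment, #008000→engrave S259 F3510: (33.13,126.74) → (84.14,129.32)

[4] `<path>` quadratic bezier, #008000→engrave S259 F3510: (151.35,37.24) → (138.55,48.30) → (123.30,55.79) → (105.60,59.70) → (85.45,60.04) → (62.86,56.80) → (37.82,49.99)

G21
G90
G0 X32.13 Y5.76
M3 S259
G01 X20.60 Y122.80 F3510
G01 X162.83 Y16.31
G01 X27.13 Y37.85
G01 X167.40 Y124.58
G01 X32.13 Y5.76
M5
G0 X145.68 Y75.72
M3 S259
G01 X167.50 Y38.83 F3510
G01 X122.97 Y12.39
G01 X49.39 Y54.74
G01 X130.26 Y61.50
M5
G0 X33.13 Y126.74
M3 S259
G01 X84.14 Y129.32 F3510
M5
G0 X151.35 Y37.24
M3 S259
G01 X138.55 Y48.30 F3510
G01 X123.30 Y55.79
G01 X105.60 Y59.70
G01 X85.45 Y60.04
G01 X62.86 Y56.80
G01 X37.82 Y49.99
M5
G0 X0.00 Y0.00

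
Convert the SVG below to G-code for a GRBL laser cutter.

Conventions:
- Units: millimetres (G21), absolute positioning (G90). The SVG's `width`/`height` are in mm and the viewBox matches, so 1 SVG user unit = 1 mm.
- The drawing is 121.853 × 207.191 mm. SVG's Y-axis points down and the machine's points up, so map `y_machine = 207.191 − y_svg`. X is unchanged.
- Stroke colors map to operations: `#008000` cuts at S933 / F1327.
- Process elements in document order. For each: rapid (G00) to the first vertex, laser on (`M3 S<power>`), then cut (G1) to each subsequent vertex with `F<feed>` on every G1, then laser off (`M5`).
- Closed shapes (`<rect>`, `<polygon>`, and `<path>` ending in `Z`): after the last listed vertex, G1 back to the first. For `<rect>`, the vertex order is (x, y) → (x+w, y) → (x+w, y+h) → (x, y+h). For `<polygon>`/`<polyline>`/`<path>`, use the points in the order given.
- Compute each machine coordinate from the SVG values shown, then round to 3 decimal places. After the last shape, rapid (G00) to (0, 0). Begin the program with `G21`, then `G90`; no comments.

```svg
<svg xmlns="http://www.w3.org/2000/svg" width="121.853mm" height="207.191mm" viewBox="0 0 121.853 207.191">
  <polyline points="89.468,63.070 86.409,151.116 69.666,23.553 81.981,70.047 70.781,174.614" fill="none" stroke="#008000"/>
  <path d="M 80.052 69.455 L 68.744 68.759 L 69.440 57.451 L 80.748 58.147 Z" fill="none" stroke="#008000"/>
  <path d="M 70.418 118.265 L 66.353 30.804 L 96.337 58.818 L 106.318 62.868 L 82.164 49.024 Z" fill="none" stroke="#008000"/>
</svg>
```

viewBox `0 0 121.853 207.191` with mm width/height → 1 unit = 1 mm. Flip: y_m = 207.191 − y_svg.

**Shape 1** — `<polyline>` open polyline, stroke `#008000` → cut (S933, F1327). Machine vertices: (89.468,144.121) → (86.409,56.075) → (69.666,183.638) → (81.981,137.144) → (70.781,32.577). Open path.

**Shape 2** — `<path>` regular polygon, stroke `#008000` → cut (S933, F1327). Machine vertices: (80.052,137.736) → (68.744,138.432) → (69.440,149.740) → (80.748,149.044) → (80.052,137.736). Closed: final G1 returns to the first vertex.

**Shape 3** — `<path>` closed polygon, stroke `#008000` → cut (S933, F1327). Machine vertices: (70.418,88.926) → (66.353,176.387) → (96.337,148.373) → (106.318,144.323) → (82.164,158.167) → (70.418,88.926). Closed: final G1 returns to the first vertex.

G21
G90
G00 X89.468 Y144.121
M3 S933
G1 X86.409 Y56.075 F1327
G1 X69.666 Y183.638 F1327
G1 X81.981 Y137.144 F1327
G1 X70.781 Y32.577 F1327
M5
G00 X80.052 Y137.736
M3 S933
G1 X68.744 Y138.432 F1327
G1 X69.440 Y149.740 F1327
G1 X80.748 Y149.044 F1327
G1 X80.052 Y137.736 F1327
M5
G00 X70.418 Y88.926
M3 S933
G1 X66.353 Y176.387 F1327
G1 X96.337 Y148.373 F1327
G1 X106.318 Y144.323 F1327
G1 X82.164 Y158.167 F1327
G1 X70.418 Y88.926 F1327
M5
G00 X0.000 Y0.000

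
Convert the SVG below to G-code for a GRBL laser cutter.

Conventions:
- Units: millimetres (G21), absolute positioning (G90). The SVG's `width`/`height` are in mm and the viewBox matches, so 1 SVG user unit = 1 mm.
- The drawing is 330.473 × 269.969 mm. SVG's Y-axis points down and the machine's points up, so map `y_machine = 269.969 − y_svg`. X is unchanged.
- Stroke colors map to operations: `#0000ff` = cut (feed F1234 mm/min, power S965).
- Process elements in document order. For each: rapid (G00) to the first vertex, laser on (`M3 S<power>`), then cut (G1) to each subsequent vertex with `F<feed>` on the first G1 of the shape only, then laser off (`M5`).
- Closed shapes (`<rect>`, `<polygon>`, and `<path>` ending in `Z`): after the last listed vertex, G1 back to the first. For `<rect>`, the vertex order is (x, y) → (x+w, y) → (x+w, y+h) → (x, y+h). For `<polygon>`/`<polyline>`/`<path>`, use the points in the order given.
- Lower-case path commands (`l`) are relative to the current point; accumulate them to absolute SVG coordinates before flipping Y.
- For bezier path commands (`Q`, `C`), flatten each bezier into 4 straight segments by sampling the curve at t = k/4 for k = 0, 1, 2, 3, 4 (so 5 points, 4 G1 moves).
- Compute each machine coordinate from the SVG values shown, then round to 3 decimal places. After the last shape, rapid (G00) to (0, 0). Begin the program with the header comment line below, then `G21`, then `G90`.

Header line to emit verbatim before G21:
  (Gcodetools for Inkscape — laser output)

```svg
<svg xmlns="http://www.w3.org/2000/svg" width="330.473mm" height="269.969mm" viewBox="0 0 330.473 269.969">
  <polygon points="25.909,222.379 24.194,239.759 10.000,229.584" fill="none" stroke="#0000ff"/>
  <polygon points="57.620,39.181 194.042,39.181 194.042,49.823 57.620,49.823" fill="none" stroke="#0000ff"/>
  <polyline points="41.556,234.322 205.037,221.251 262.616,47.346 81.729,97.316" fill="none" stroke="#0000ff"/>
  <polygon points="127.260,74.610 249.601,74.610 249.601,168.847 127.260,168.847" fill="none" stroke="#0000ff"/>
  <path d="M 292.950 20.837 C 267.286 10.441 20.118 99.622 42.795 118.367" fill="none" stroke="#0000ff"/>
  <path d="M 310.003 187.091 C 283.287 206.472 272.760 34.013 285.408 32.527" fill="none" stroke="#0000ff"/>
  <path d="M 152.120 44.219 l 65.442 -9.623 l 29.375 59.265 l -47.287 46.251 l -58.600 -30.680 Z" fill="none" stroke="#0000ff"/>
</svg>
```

viewBox `0 0 330.473 269.969` with mm width/height → 1 unit = 1 mm. Flip: y_m = 269.969 − y_svg.

**Shape 1** — `<polygon>` regular polygon, stroke `#0000ff` → cut (S965, F1234). Machine vertices: (25.909,47.590) → (24.194,30.210) → (10.000,40.385) → (25.909,47.590). Closed: final G1 returns to the first vertex.

**Shape 2** — `<polygon>` rectangle, stroke `#0000ff` → cut (S965, F1234). Machine vertices: (57.620,230.788) → (194.042,230.788) → (194.042,220.146) → (57.620,220.146) → (57.620,230.788). Closed: final G1 returns to the first vertex.

**Shape 3** — `<polyline>` open polyline, stroke `#0000ff` → cut (S965, F1234). Machine vertices: (41.556,35.647) → (205.037,48.718) → (262.616,222.623) → (81.729,172.653). Open path.

**Shape 4** — `<polygon>` rectangle, stroke `#0000ff` → cut (S965, F1234). Machine vertices: (127.260,195.359) → (249.601,195.359) → (249.601,101.122) → (127.260,101.122) → (127.260,195.359). Closed: final G1 returns to the first vertex.

**Shape 5** — `<path>` cubic bezier, stroke `#0000ff` → cut (S965, F1234). Control points (SVG): P0=(292.950,20.837), P1=(267.286,10.441), P2=(20.118,99.622), P3=(42.795,118.367); sampled at t=k/4. Machine vertices: (292.950,249.132) → (239.847,240.915) → (149.745,211.295) → (68.706,176.211) → (42.795,151.602). Open path.

**Shape 6** — `<path>` cubic bezier, stroke `#0000ff` → cut (S965, F1234). Control points (SVG): P0=(310.003,187.091), P1=(283.287,206.472), P2=(272.760,34.013), P3=(285.408,32.527); sampled at t=k/4. Machine vertices: (310.003,82.878) → (293.111,98.643) → (282.944,152.335) → (280.158,209.939) → (285.408,237.442). Open path.

**Shape 7** — `<path>` regular polygon, stroke `#0000ff` → cut (S965, F1234). Machine vertices: (152.120,225.750) → (217.562,235.373) → (246.937,176.108) → (199.650,129.857) → (141.050,160.537) → (152.120,225.750). Closed: final G1 returns to the first vertex.

(Gcodetools for Inkscape — laser output)
G21
G90
G00 X25.909 Y47.590
M3 S965
G1 X24.194 Y30.210 F1234
G1 X10.000 Y40.385
G1 X25.909 Y47.590
M5
G00 X57.620 Y230.788
M3 S965
G1 X194.042 Y230.788 F1234
G1 X194.042 Y220.146
G1 X57.620 Y220.146
G1 X57.620 Y230.788
M5
G00 X41.556 Y35.647
M3 S965
G1 X205.037 Y48.718 F1234
G1 X262.616 Y222.623
G1 X81.729 Y172.653
M5
G00 X127.260 Y195.359
M3 S965
G1 X249.601 Y195.359 F1234
G1 X249.601 Y101.122
G1 X127.260 Y101.122
G1 X127.260 Y195.359
M5
G00 X292.950 Y249.132
M3 S965
G1 X239.847 Y240.915 F1234
G1 X149.745 Y211.295
G1 X68.706 Y176.211
G1 X42.795 Y151.602
M5
G00 X310.003 Y82.878
M3 S965
G1 X293.111 Y98.643 F1234
G1 X282.944 Y152.335
G1 X280.158 Y209.939
G1 X285.408 Y237.442
M5
G00 X152.120 Y225.750
M3 S965
G1 X217.562 Y235.373 F1234
G1 X246.937 Y176.108
G1 X199.650 Y129.857
G1 X141.050 Y160.537
G1 X152.120 Y225.750
M5
G00 X0.000 Y0.000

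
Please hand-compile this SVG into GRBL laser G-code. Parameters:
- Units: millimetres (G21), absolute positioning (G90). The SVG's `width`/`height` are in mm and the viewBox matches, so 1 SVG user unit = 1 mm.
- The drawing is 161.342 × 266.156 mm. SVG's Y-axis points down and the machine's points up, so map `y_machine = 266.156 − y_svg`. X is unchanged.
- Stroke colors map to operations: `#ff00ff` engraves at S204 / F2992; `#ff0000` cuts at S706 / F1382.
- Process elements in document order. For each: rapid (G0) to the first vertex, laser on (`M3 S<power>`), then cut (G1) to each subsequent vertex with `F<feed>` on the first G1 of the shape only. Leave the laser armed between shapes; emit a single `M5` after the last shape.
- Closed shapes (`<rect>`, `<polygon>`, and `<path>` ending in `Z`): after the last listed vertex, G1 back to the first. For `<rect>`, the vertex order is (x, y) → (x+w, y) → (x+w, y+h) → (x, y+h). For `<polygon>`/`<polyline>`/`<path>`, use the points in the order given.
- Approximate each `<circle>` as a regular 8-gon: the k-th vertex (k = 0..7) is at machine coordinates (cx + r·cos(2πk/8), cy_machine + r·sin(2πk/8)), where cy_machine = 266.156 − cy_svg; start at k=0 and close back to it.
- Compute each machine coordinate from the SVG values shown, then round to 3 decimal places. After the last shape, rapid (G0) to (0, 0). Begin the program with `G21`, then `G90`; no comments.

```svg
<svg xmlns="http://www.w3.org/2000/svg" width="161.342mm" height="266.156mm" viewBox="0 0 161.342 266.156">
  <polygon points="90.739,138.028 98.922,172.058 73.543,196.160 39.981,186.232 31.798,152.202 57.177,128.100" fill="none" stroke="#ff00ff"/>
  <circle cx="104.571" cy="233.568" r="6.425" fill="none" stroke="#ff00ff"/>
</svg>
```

viewBox `0 0 161.342 266.156` with mm width/height → 1 unit = 1 mm. Flip: y_m = 266.156 − y_svg.

**Shape 1** — `<polygon>` regular polygon, stroke `#ff00ff` → engrave (S204, F2992). Machine vertices: (90.739,128.128) → (98.922,94.098) → (73.543,69.996) → (39.981,79.924) → (31.798,113.954) → (57.177,138.056) → (90.739,128.128). Closed: final G1 returns to the first vertex.

**Shape 2** — `<circle>` circle, stroke `#ff00ff` → engrave (S204, F2992). Machine vertices: (110.996,32.588) → (109.114,37.131) → (104.571,39.013) → (100.028,37.131) → (98.146,32.588) → (100.028,28.045) → (104.571,26.163) → (109.114,28.045) → (110.996,32.588). Closed: final G1 returns to the first vertex.

G21
G90
G0 X90.739 Y128.128
M3 S204
G1 X98.922 Y94.098 F2992
G1 X73.543 Y69.996
G1 X39.981 Y79.924
G1 X31.798 Y113.954
G1 X57.177 Y138.056
G1 X90.739 Y128.128
G0 X110.996 Y32.588
M3 S204
G1 X109.114 Y37.131 F2992
G1 X104.571 Y39.013
G1 X100.028 Y37.131
G1 X98.146 Y32.588
G1 X100.028 Y28.045
G1 X104.571 Y26.163
G1 X109.114 Y28.045
G1 X110.996 Y32.588
M5
G0 X0.000 Y0.000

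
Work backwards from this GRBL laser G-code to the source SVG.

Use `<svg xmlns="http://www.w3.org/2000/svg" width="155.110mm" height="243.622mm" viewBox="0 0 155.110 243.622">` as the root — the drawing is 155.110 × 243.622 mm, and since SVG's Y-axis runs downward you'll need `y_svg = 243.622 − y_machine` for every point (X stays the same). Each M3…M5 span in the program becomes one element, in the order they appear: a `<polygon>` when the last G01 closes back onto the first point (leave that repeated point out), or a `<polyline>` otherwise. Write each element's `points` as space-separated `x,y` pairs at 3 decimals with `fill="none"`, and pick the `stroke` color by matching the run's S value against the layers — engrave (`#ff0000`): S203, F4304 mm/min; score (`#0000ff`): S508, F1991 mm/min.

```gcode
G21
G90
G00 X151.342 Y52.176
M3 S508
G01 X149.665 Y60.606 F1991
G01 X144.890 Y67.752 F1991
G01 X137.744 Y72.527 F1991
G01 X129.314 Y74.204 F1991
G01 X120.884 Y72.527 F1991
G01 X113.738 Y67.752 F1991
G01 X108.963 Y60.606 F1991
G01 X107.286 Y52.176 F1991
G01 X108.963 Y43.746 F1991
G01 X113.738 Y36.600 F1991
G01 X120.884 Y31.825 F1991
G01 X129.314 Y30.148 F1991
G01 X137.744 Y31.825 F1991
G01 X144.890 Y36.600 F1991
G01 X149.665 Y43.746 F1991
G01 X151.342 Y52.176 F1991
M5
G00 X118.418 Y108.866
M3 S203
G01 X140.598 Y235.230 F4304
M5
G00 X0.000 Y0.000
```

y_svg = 243.622 − y_m.

[1] S508→`#0000ff` (score); closed run; points: 151.342,191.446 149.665,183.016 144.890,175.870 137.744,171.095 129.314,169.418 120.884,171.095 113.738,175.870 108.963,183.016 107.286,191.446 108.963,199.876 113.738,207.022 120.884,211.797 129.314,213.474 137.744,211.797 144.890,207.022 149.665,199.876

[2] S203→`#ff0000` (engrave); open run; points: 118.418,134.756 140.598,8.392

<svg xmlns="http://www.w3.org/2000/svg" width="155.110mm" height="243.622mm" viewBox="0 0 155.110 243.622">
  <polygon points="151.342,191.446 149.665,183.016 144.890,175.870 137.744,171.095 129.314,169.418 120.884,171.095 113.738,175.870 108.963,183.016 107.286,191.446 108.963,199.876 113.738,207.022 120.884,211.797 129.314,213.474 137.744,211.797 144.890,207.022 149.665,199.876" fill="none" stroke="#0000ff"/>
  <polyline points="118.418,134.756 140.598,8.392" fill="none" stroke="#ff0000"/>
</svg>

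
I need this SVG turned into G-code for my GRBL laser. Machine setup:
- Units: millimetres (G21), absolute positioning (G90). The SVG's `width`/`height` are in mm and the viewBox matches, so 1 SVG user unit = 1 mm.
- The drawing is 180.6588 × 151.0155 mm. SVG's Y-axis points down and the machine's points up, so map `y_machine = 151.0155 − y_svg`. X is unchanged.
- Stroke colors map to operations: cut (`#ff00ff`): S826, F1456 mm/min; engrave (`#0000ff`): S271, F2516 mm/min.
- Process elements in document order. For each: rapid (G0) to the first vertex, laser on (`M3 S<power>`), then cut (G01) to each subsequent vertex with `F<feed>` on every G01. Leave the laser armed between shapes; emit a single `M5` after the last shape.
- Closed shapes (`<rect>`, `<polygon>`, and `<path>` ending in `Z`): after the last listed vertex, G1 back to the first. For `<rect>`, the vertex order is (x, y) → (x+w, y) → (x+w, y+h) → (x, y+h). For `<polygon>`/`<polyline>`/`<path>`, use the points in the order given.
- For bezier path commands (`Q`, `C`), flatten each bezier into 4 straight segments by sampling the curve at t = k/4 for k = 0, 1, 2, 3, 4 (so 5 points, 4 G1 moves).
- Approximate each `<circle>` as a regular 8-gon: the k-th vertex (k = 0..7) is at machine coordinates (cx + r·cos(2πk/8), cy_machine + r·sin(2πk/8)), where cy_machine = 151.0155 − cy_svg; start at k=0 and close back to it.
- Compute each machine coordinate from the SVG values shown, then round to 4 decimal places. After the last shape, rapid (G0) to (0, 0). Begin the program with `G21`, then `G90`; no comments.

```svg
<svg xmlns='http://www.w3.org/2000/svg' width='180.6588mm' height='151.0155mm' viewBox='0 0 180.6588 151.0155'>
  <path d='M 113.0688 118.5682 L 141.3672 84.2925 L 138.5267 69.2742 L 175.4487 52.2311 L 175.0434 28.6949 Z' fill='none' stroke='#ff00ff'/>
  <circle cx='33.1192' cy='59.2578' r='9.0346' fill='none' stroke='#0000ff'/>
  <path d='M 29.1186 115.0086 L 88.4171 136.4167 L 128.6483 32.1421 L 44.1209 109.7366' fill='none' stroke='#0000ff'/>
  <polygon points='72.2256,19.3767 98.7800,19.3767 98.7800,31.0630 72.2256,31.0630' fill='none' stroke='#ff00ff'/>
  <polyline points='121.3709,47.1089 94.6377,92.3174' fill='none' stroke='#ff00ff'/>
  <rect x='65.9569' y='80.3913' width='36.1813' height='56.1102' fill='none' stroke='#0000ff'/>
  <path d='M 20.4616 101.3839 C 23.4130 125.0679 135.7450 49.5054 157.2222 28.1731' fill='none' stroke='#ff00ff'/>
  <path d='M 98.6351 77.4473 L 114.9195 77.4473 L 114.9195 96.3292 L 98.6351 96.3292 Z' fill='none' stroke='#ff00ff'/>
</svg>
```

Since the viewBox matches the mm dimensions, user units are millimetres directly. The only transform is the Y-flip y_m = 151.0155 − y_svg.

Shape 1 is a closed polygon drawn with `<path>`. Its stroke #ff00ff means cut at S826, F1456. After flipping Y the toolpath is (113.0688,32.4473) → (141.3672,66.7230) → (138.5267,81.7413) → (175.4487,98.7844) → (175.0434,122.3206) → (113.0688,32.4473), returning to the start.

Shape 2 is a circle drawn with `<circle>`. Its stroke #0000ff means engrave at S271, F2516. After flipping Y the toolpath is (42.1538,91.7577) → (39.5076,98.1461) → (33.1192,100.7923) → (26.7308,98.1461) → (24.0846,91.7577) → (26.7308,85.3693) → (33.1192,82.7231) → (39.5076,85.3693) → (42.1538,91.7577), returning to the start.

Shape 3 is a open polyline drawn with `<path>`. Its stroke #0000ff means engrave at S271, F2516. After flipping Y the toolpath is (29.1186,36.0069) → (88.4171,14.5988) → (128.6483,118.8734) → (44.1209,41.2789).

Shape 4 is a rectangle drawn with `<polygon>`. Its stroke #ff00ff means cut at S826, F1456. After flipping Y the toolpath is (72.2256,131.6388) → (98.7800,131.6388) → (98.7800,119.9525) → (72.2256,119.9525) → (72.2256,131.6388), returning to the start.

Shape 5 is a line segment drawn with `<polyline>`. Its stroke #ff00ff means cut at S826, F1456. After flipping Y the toolpath is (121.3709,103.9066) → (94.6377,58.6981).

Shape 6 is a rectangle drawn with `<rect>`. Its stroke #0000ff means engrave at S271, F2516. After flipping Y the toolpath is (65.9569,70.6242) → (102.1382,70.6242) → (102.1382,14.5140) → (65.9569,14.5140) → (65.9569,70.6242), returning to the start.

Shape 7 is a cubic bezier drawn with `<path>`. Its stroke #ff00ff means cut at S826, F1456. After flipping Y the toolpath is (20.4616,49.6316) → (40.0553,48.0792) → (81.8947,69.3559) → (127.2077,99.0731) → (157.2222,122.8424).

Shape 8 is a rectangle drawn with `<path>`. Its stroke #ff00ff means cut at S826, F1456. After flipping Y the toolpath is (98.6351,73.5682) → (114.9195,73.5682) → (114.9195,54.6863) → (98.6351,54.6863) → (98.6351,73.5682), returning to the start.

G21
G90
G0 X113.0688 Y32.4473
M3 S826
G01 X141.3672 Y66.7230 F1456
G01 X138.5267 Y81.7413 F1456
G01 X175.4487 Y98.7844 F1456
G01 X175.0434 Y122.3206 F1456
G01 X113.0688 Y32.4473 F1456
G0 X42.1538 Y91.7577
M3 S271
G01 X39.5076 Y98.1461 F2516
G01 X33.1192 Y100.7923 F2516
G01 X26.7308 Y98.1461 F2516
G01 X24.0846 Y91.7577 F2516
G01 X26.7308 Y85.3693 F2516
G01 X33.1192 Y82.7231 F2516
G01 X39.5076 Y85.3693 F2516
G01 X42.1538 Y91.7577 F2516
G0 X29.1186 Y36.0069
M3 S271
G01 X88.4171 Y14.5988 F2516
G01 X128.6483 Y118.8734 F2516
G01 X44.1209 Y41.2789 F2516
G0 X72.2256 Y131.6388
M3 S826
G01 X98.7800 Y131.6388 F1456
G01 X98.7800 Y119.9525 F1456
G01 X72.2256 Y119.9525 F1456
G01 X72.2256 Y131.6388 F1456
G0 X121.3709 Y103.9066
M3 S826
G01 X94.6377 Y58.6981 F1456
G0 X65.9569 Y70.6242
M3 S271
G01 X102.1382 Y70.6242 F2516
G01 X102.1382 Y14.5140 F2516
G01 X65.9569 Y14.5140 F2516
G01 X65.9569 Y70.6242 F2516
G0 X20.4616 Y49.6316
M3 S826
G01 X40.0553 Y48.0792 F1456
G01 X81.8947 Y69.3559 F1456
G01 X127.2077 Y99.0731 F1456
G01 X157.2222 Y122.8424 F1456
G0 X98.6351 Y73.5682
M3 S826
G01 X114.9195 Y73.5682 F1456
G01 X114.9195 Y54.6863 F1456
G01 X98.6351 Y54.6863 F1456
G01 X98.6351 Y73.5682 F1456
M5
G0 X0.0000 Y0.0000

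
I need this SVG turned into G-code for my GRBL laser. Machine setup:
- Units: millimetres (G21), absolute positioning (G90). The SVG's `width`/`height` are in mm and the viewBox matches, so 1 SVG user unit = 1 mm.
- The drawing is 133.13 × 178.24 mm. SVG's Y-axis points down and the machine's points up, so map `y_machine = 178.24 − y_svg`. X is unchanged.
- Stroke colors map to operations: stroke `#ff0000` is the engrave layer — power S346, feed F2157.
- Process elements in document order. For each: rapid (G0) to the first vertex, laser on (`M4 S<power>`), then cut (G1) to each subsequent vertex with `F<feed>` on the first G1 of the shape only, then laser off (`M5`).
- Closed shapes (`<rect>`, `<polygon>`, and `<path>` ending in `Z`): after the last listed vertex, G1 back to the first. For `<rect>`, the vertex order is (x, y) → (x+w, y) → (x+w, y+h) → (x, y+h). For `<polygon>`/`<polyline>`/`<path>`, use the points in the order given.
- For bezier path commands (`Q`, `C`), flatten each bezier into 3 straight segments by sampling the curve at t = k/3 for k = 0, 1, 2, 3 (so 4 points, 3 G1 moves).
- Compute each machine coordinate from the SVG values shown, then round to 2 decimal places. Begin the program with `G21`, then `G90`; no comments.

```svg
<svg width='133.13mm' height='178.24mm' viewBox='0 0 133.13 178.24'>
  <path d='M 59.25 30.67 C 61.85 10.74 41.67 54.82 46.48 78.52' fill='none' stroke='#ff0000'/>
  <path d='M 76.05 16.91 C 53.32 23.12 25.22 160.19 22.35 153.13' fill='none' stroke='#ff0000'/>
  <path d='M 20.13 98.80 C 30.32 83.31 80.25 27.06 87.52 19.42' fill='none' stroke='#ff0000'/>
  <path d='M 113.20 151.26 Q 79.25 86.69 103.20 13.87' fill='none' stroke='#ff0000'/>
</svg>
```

G21
G90
G0 X59.25 Y147.57
M4 S346
G1 X56.03 Y149.29 F2157
G1 X48.23 Y127.09
G1 X46.48 Y99.72
M5
G0 X76.05 Y161.33
M4 S346
G1 X52.66 Y121.68 F2157
G1 X32.50 Y55.91
G1 X22.35 Y25.11
M5
G0 X20.13 Y79.44
M4 S346
G1 X40.51 Y105.21 F2157
G1 X69.08 Y138.29
G1 X87.52 Y158.82
M5
G0 X113.20 Y26.98
M4 S346
G1 X97.00 Y70.94 F2157
G1 X93.67 Y116.74
G1 X103.20 Y164.37
M5

1 u = 1 mm; y_m = 178.24 − y.

[1] `<path>` cubic bezier, #ff0000→engrave S346 F2157: (59.25,147.57) → (56.03,149.29) → (48.23,127.09) → (46.48,99.72)

[2] `<path>` cubic bezier, #ff0000→engrave S346 F2157: (76.05,161.33) → (52.66,121.68) → (32.50,55.91) → (22.35,25.11)

[3] `<path>` cubic bezier, #ff0000→engrave S346 F2157: (20.13,79.44) → (40.51,105.21) → (69.08,138.29) → (87.52,158.82)

[4] `<path>` quadratic bezier, #ff0000→engrave S346 F2157: (113.20,26.98) → (97.00,70.94) → (93.67,116.74) → (103.20,164.37)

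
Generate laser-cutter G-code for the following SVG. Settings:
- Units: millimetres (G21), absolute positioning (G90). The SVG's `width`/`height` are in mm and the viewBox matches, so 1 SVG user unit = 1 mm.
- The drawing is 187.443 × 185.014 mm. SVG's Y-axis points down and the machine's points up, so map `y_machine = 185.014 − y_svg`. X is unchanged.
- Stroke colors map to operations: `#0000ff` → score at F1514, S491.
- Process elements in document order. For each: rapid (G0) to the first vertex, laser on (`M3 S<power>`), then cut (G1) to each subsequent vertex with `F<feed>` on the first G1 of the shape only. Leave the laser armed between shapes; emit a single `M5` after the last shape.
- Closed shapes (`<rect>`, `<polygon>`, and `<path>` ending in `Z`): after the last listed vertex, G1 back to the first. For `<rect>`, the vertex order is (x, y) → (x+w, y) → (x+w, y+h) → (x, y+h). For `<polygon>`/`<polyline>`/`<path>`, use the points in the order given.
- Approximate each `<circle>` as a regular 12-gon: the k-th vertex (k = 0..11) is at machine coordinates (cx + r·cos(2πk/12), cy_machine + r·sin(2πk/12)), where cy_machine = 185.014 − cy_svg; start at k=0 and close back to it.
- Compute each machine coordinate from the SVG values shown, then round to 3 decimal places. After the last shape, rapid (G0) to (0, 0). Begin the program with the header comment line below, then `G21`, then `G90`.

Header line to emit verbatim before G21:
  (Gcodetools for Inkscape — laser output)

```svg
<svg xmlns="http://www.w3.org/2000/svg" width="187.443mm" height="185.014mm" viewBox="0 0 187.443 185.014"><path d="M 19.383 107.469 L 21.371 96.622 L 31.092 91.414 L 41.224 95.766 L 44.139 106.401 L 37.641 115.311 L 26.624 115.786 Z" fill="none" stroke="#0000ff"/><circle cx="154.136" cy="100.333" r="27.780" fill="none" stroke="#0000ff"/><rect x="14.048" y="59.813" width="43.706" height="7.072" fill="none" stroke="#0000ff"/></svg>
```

Since the viewBox matches the mm dimensions, user units are millimetres directly. The only transform is the Y-flip y_m = 185.014 − y_svg.

Shape 1 is a regular polygon drawn with `<path>`. Its stroke #0000ff means score at S491, F1514. After flipping Y the toolpath is (19.383,77.545) → (21.371,88.392) → (31.092,93.600) → (41.224,89.248) → (44.139,78.613) → (37.641,69.703) → (26.624,69.228) → (19.383,77.545), returning to the start.

Shape 2 is a circle drawn with `<circle>`. Its stroke #0000ff means score at S491, F1514. After flipping Y the toolpath is (181.916,84.681) → (178.194,98.571) → (168.026,108.739) → (154.136,112.461) → (140.246,108.739) → (130.078,98.571) → (126.356,84.681) → (130.078,70.791) → (140.246,60.623) → (154.136,56.901) → (168.026,60.623) → (178.194,70.791) → (181.916,84.681), returning to the start.

Shape 3 is a rectangle drawn with `<rect>`. Its stroke #0000ff means score at S491, F1514. After flipping Y the toolpath is (14.048,125.201) → (57.754,125.201) → (57.754,118.129) → (14.048,118.129) → (14.048,125.201), returning to the start.

(Gcodetools for Inkscape — laser output)
G21
G90
G0 X19.383 Y77.545
M3 S491
G1 X21.371 Y88.392 F1514
G1 X31.092 Y93.600
G1 X41.224 Y89.248
G1 X44.139 Y78.613
G1 X37.641 Y69.703
G1 X26.624 Y69.228
G1 X19.383 Y77.545
G0 X181.916 Y84.681
M3 S491
G1 X178.194 Y98.571 F1514
G1 X168.026 Y108.739
G1 X154.136 Y112.461
G1 X140.246 Y108.739
G1 X130.078 Y98.571
G1 X126.356 Y84.681
G1 X130.078 Y70.791
G1 X140.246 Y60.623
G1 X154.136 Y56.901
G1 X168.026 Y60.623
G1 X178.194 Y70.791
G1 X181.916 Y84.681
G0 X14.048 Y125.201
M3 S491
G1 X57.754 Y125.201 F1514
G1 X57.754 Y118.129
G1 X14.048 Y118.129
G1 X14.048 Y125.201
M5
G0 X0.000 Y0.000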